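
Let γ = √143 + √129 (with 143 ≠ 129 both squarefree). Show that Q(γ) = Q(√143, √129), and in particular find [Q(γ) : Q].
[Q(γ) : Q] = 4 (equivalently, Q(γ) = Q(√143, √129))

Obviously Q(γ) ⊆ Q(√143, √129), and [Q(√143, √129):Q] = 4 (since 143, 129 are distinct squarefree integers > 1 with 18447 not a perfect square). To show equality we compute the minimal polynomial of γ. From γ = √143 + √129: γ^2 = 143 + 2√(18447) + 129 = 272 + 2√(18447), so γ^2 - 272 = 2√(18447); squaring, (γ^2 - 272)^2 = 4·18447, i.e. γ^4 - 544γ^2 + 73984 - 73788 = 0, i.e. γ^4 - 544γ^2 + 196 = 0. So γ is a root of x^4 - 544x^2 + 196. This polynomial is irreducible over Q: it has no rational root (each ±√143 ± √129 is irrational), and any factorization into two quadratics over Q would force √(18447) ∈ Q (pairing opposite roots) or √143, √129 ∈ Q (other pairings), all impossible. Hence [Q(γ):Q] = 4 = [Q(√143, √129):Q], so Q(γ) = Q(√143, √129).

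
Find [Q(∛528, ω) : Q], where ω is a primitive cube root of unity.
[Q(∛528, ω) : Q] = 6

[Q(∛528):Q] = 3 (min poly x^3 - 528, irreducible since 528 is not a perfect cube). [Q(ω):Q] = 2 (min poly x^2 + x + 1). Since Q(∛528) ⊂ R and ω ∉ R, we have ω ∉ Q(∛528), so x^2 + x + 1 remains irreducible over Q(∛528) and [Q(∛528, ω) : Q(∛528)] = 2. By the tower law, [Q(∛528, ω) : Q] = 3 · 2 = 6. (In fact Q(∛528, ω) is the splitting field of x^3 - 528 over Q.)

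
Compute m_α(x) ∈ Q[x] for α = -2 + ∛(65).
m_α(x) = x^3 + 6x^2 + 12x - 57

Set β = α + 2 = ∛(65), so β^3 = 65. Then (α + 2)^3 - 65 = 0, i.e. α is a root of g(x) = (x + 2)^3 - 65 = x^3 + 6x^2 + 12x - 57. Since g(x) = h(x + 2) where h(x) = x^3 - 65, and h is irreducible over Q (because 65 is not a perfect cube, so h has no rational root, and a monic cubic with no rational root is irreducible), g is also irreducible (irreducibility is preserved under the substitution x → x + 2). Hence m_α(x) = x^3 + 6x^2 + 12x - 57.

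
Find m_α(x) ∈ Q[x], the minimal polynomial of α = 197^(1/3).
m_α(x) = x^3 - 197

α satisfies α^3 = 197, so x^3 - 197 annihilates α. By the rational root test, a rational root p/q (in lowest terms) of x^3 - 197 would satisfy p^3 = 197 q^3, forcing q = 1 and p^3 = 197; but 197 is not a perfect cube, contradiction. A monic cubic over Q with no rational root is irreducible (any nontrivial factorization would include a linear factor). Hence x^3 - 197 is the minimal polynomial of α, and in particular [Q(α):Q] = 3.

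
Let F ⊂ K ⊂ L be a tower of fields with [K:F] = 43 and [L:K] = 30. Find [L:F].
[L:F] = 1290

The tower law says that for any tower of field extensions F ⊂ K ⊂ L with finite degrees, [L:F] = [L:K] · [K:F]. Here this gives [L:F] = 30 · 43 = 1290.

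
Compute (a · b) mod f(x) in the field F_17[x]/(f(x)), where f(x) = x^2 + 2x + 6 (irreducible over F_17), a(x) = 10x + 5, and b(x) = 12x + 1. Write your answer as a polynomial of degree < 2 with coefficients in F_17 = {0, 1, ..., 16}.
a · b ≡ 16 (mod f(x))

Multiply in F_17[x]: a(x)·b(x) = (10x + 5)·(12x + 1) = x^2 + 2x + 5. This has degree ≥ 2, so divide by f(x) over F_17: x^2 + 2x + 5 = (1)·(x^2 + 2x + 6) + (16). Hence a·b ≡ 16 (mod f). (F_17[x]/(f) is a field with 17^2 = 289 elements since f is irreducible of degree 2.)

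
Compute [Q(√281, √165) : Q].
[Q(√281, √165) : Q] = 4

[Q(√281):Q] = 2 (min poly x^2 - 281, irreducible since 281 is squarefree > 1). For the top step, suppose √165 ∈ Q(√281), say √165 = c + d√281 with c, d ∈ Q. Squaring: 165 = c^2 + 281d^2 + 2cd√281. Since √281 ∉ Q this forces 2cd = 0. If d = 0 then √165 = c ∈ Q, contradicting 165 squarefree > 1. If c = 0 then 165 = 281d^2, so 281·165 = (281d)^2 is a perfect square in Q — but 281·165 = 46365 is not a perfect square (since 281 and 165 are distinct squarefree integers). Contradiction. Hence √165 ∉ Q(√281), so x^2 - 165 stays irreducible over Q(√281) and [Q(√281, √165) : Q(√281)] = 2. By the tower law, [Q(√281, √165) : Q] = 2 · 2 = 4.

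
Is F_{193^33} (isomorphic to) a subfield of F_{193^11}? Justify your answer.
No: F_{193^33} is not a subfield of F_{193^11}

F_{p^m} embeds in F_{p^n} iff m | n. Here 33 ∤ 11 (since 11 = 0·33 + 11 with remainder 11 ≠ 0), so F_{193^33} is not a subfield of F_{193^11}. Equivalently: if it were, the tower law would give 33 = [F_{193^33}:F_193] dividing [F_{193^11}:F_193] = 11, contradiction.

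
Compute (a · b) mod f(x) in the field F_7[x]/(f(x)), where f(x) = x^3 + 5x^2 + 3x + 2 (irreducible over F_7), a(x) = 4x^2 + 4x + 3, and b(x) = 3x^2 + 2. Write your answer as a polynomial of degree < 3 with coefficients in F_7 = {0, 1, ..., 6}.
a · b ≡ 4x^2 + 2x + 4 (mod f(x))

Multiply in F_7[x]: a(x)·b(x) = (4x^2 + 4x + 3)·(3x^2 + 2) = 5x^4 + 5x^3 + 3x^2 + x + 6. This has degree ≥ 3, so divide by f(x) over F_7: 5x^4 + 5x^3 + 3x^2 + x + 6 = (5x + 1)·(x^3 + 5x^2 + 3x + 2) + (4x^2 + 2x + 4). Hence a·b ≡ 4x^2 + 2x + 4 (mod f). (F_7[x]/(f) is a field with 7^3 = 343 elements since f is irreducible of degree 3.)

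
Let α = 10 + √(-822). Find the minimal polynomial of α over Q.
m_α(x) = x^2 - 20x + 922

From α - 10 = √(-822), squaring gives (α - 10)^2 = -822, i.e. α^2 - 20α + 100 = -822, so α^2 - 20α + 922 = 0. The discriminant of x^2 - 20x + 922 is (-20)^2 - 4·(922) = 400 - 3688 = -3288, and 4·(-822) is not a perfect square in Q since -822 is squarefree and ≠ 1. Hence x^2 - 20x + 922 is irreducible over Q and is the minimal polynomial of α.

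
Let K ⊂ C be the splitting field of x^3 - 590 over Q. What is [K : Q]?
[K : Q] = 6

The roots of x^3 - 590 are ∛590, ω∛590, ω^2∛590 where ω = e^(2πi/3) is a primitive cube root of unity, so K = Q(∛590, ω). Now [Q(∛590):Q] = 3 (since 590 is not a perfect cube, x^3 - 590 is irreducible) and [Q(ω):Q] = 2. Both 2 and 3 divide [K:Q], and [K:Q] ≤ 3·2 = 6, so [K:Q] = 6. (Equivalently: Q(∛590) ⊂ R but ω ∉ R, so [K : Q(∛590)] = 2.)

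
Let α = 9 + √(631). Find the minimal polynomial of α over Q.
m_α(x) = x^2 - 18x - 550

From α - 9 = √(631), squaring gives (α - 9)^2 = 631, i.e. α^2 - 18α + 81 = 631, so α^2 - 18α - 550 = 0. The discriminant of x^2 - 18x - 550 is (-18)^2 - 4·(-550) = 324 + 2200 = 2524, and 4·(631) is not a perfect square in Q since 631 is squarefree and ≠ 1. Hence x^2 - 18x - 550 is irreducible over Q and is the minimal polynomial of α.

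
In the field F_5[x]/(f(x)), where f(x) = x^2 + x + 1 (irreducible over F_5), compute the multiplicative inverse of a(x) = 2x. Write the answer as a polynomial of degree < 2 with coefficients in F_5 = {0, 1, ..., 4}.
a(x)^(-1) ≡ 2x + 2 (mod f(x))

Since f is irreducible over F_5, F_5[x]/(f) is a field and a(x) ≠ 0 has an inverse. Apply the extended Euclidean algorithm to f(x) and a(x) in F_5[x]: f(x) = (3x + 3)·a(x) + (1). The last nonzero remainder is the constant 1 = gcd(f, a) in F_5. Back-substituting through the division chain expresses 1 = s(x)·a(x) + t(x)·f(x) with s(x) ≡ 2x + 2 (mod f), so a(x)^(-1) ≡ s(x) = 2x + 2 (mod f). Check: (2x)·(2x + 2) = 4x^2 + 4x ≡ 1 (mod x^2 + x + 1).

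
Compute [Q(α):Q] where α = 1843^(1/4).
[Q(α):Q] = 4

α is a root of x^4 - 1843. By Eisenstein's criterion at the prime p = 19 (which divides the constant term 1843 but p^2 = 361 does not, since 1843 is squarefree), x^4 - 1843 is irreducible over Q. Hence [Q(α):Q] = 4.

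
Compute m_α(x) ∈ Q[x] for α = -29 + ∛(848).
m_α(x) = x^3 + 87x^2 + 2523x + 23541

Set β = α + 29 = ∛(848), so β^3 = 848. Then (α + 29)^3 - 848 = 0, i.e. α is a root of g(x) = (x + 29)^3 - 848 = x^3 + 87x^2 + 2523x + 23541. Since g(x) = h(x + 29) where h(x) = x^3 - 848, and h is irreducible over Q (because 848 is not a perfect cube, so h has no rational root, and a monic cubic with no rational root is irreducible), g is also irreducible (irreducibility is preserved under the substitution x → x + 29). Hence m_α(x) = x^3 + 87x^2 + 2523x + 23541.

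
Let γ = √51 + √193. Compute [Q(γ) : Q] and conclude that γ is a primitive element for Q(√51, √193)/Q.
[Q(γ) : Q] = 4 (equivalently, Q(γ) = Q(√51, √193))

Obviously Q(γ) ⊆ Q(√51, √193), and [Q(√51, √193):Q] = 4 (since 51, 193 are distinct squarefree integers > 1 with 9843 not a perfect square). To show equality we compute the minimal polynomial of γ. From γ = √51 + √193: γ^2 = 51 + 2√(9843) + 193 = 244 + 2√(9843), so γ^2 - 244 = 2√(9843); squaring, (γ^2 - 244)^2 = 4·9843, i.e. γ^4 - 488γ^2 + 59536 - 39372 = 0, i.e. γ^4 - 488γ^2 + 20164 = 0. So γ is a root of x^4 - 488x^2 + 20164. This polynomial is irreducible over Q: it has no rational root (each ±√51 ± √193 is irrational), and any factorization into two quadratics over Q would force √(9843) ∈ Q (pairing opposite roots) or √51, √193 ∈ Q (other pairings), all impossible. Hence [Q(γ):Q] = 4 = [Q(√51, √193):Q], so Q(γ) = Q(√51, √193).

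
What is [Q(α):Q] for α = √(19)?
[Q(α):Q] = 2

[Q(α):Q] equals the degree of the minimal polynomial of α. Here α^2 = 19 and x^2 - 19 is irreducible (d = 19 is squarefree, ≠ 1, hence not a square), so deg(m_α) = 2. Thus [Q(α):Q] = 2.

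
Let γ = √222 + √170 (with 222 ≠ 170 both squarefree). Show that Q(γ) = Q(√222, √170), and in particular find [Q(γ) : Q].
[Q(γ) : Q] = 4 (equivalently, Q(γ) = Q(√222, √170))

Obviously Q(γ) ⊆ Q(√222, √170), and [Q(√222, √170):Q] = 4 (since 222, 170 are distinct squarefree integers > 1 with 37740 not a perfect square). To show equality we compute the minimal polynomial of γ. From γ = √222 + √170: γ^2 = 222 + 2√(37740) + 170 = 392 + 2√(37740), so γ^2 - 392 = 2√(37740); squaring, (γ^2 - 392)^2 = 4·37740, i.e. γ^4 - 784γ^2 + 153664 - 150960 = 0, i.e. γ^4 - 784γ^2 + 2704 = 0. So γ is a root of x^4 - 784x^2 + 2704. This polynomial is irreducible over Q: it has no rational root (each ±√222 ± √170 is irrational), and any factorization into two quadratics over Q would force √(37740) ∈ Q (pairing opposite roots) or √222, √170 ∈ Q (other pairings), all impossible. Hence [Q(γ):Q] = 4 = [Q(√222, √170):Q], so Q(γ) = Q(√222, √170).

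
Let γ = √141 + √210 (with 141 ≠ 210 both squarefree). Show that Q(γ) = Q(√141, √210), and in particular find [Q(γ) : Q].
[Q(γ) : Q] = 4 (equivalently, Q(γ) = Q(√141, √210))

Obviously Q(γ) ⊆ Q(√141, √210), and [Q(√141, √210):Q] = 4 (since 141, 210 are distinct squarefree integers > 1 with 29610 not a perfect square). To show equality we compute the minimal polynomial of γ. From γ = √141 + √210: γ^2 = 141 + 2√(29610) + 210 = 351 + 2√(29610), so γ^2 - 351 = 2√(29610); squaring, (γ^2 - 351)^2 = 4·29610, i.e. γ^4 - 702γ^2 + 123201 - 118440 = 0, i.e. γ^4 - 702γ^2 + 4761 = 0. So γ is a root of x^4 - 702x^2 + 4761. This polynomial is irreducible over Q: it has no rational root (each ±√141 ± √210 is irrational), and any factorization into two quadratics over Q would force √(29610) ∈ Q (pairing opposite roots) or √141, √210 ∈ Q (other pairings), all impossible. Hence [Q(γ):Q] = 4 = [Q(√141, √210):Q], so Q(γ) = Q(√141, √210).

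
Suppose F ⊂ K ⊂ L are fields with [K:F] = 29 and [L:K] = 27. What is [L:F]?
[L:F] = 783

The tower law says that for any tower of field extensions F ⊂ K ⊂ L with finite degrees, [L:F] = [L:K] · [K:F]. Here this gives [L:F] = 27 · 29 = 783.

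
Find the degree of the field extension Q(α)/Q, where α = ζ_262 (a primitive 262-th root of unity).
[Q(α):Q] = 130

The minimal polynomial of ζ_262 over Q is the 262-th cyclotomic polynomial Φ_262(x), which is irreducible over Q and has degree φ(262) = 130. Hence [Q(α):Q] = φ(262) = 130.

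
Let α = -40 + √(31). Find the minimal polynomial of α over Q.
m_α(x) = x^2 + 80x + 1569

From α + 40 = √(31), squaring gives (α + 40)^2 = 31, i.e. α^2 + 80α + 1600 = 31, so α^2 + 80α + 1569 = 0. The discriminant of x^2 + 80x + 1569 is (80)^2 - 4·(1569) = 6400 - 6276 = 124, and 4·(31) is not a perfect square in Q since 31 is squarefree and ≠ 1. Hence x^2 + 80x + 1569 is irreducible over Q and is the minimal polynomial of α.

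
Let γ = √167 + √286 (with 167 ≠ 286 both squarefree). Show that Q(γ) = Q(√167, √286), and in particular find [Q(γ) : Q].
[Q(γ) : Q] = 4 (equivalently, Q(γ) = Q(√167, √286))

Obviously Q(γ) ⊆ Q(√167, √286), and [Q(√167, √286):Q] = 4 (since 167, 286 are distinct squarefree integers > 1 with 47762 not a perfect square). To show equality we compute the minimal polynomial of γ. From γ = √167 + √286: γ^2 = 167 + 2√(47762) + 286 = 453 + 2√(47762), so γ^2 - 453 = 2√(47762); squaring, (γ^2 - 453)^2 = 4·47762, i.e. γ^4 - 906γ^2 + 205209 - 191048 = 0, i.e. γ^4 - 906γ^2 + 14161 = 0. So γ is a root of x^4 - 906x^2 + 14161. This polynomial is irreducible over Q: it has no rational root (each ±√167 ± √286 is irrational), and any factorization into two quadratics over Q would force √(47762) ∈ Q (pairing opposite roots) or √167, √286 ∈ Q (other pairings), all impossible. Hence [Q(γ):Q] = 4 = [Q(√167, √286):Q], so Q(γ) = Q(√167, √286).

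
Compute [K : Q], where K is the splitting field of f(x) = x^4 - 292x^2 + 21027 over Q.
[K : Q] = 4

Solving the quadratic in x^2: x^2 = (292 ± √(292^2 - 4·21027))/2 = (292 ± √1156)/2 = (292 ± 34)/2, giving x^2 = 129 or x^2 = 163. So f(x) = (x^2 - 129)(x^2 - 163) and the roots of f are ±√129, ±√163. Hence the splitting field is K = Q(√129, √163). Since 129 and 163 are distinct squarefree integers > 1, their product 21027 is not a perfect square, so √163 ∉ Q(√129). By the tower law [K:Q] = [Q(√129,√163):Q(√129)] · [Q(√129):Q] = 2 · 2 = 4.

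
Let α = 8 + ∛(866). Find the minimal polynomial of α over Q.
m_α(x) = x^3 - 24x^2 + 192x - 1378

Set β = α - 8 = ∛(866), so β^3 = 866. Then (α - 8)^3 - 866 = 0, i.e. α is a root of g(x) = (x - 8)^3 - 866 = x^3 - 24x^2 + 192x - 1378. Since g(x) = h(x - 8) where h(x) = x^3 - 866, and h is irreducible over Q (because 866 is not a perfect cube, so h has no rational root, and a monic cubic with no rational root is irreducible), g is also irreducible (irreducibility is preserved under the substitution x → x - 8). Hence m_α(x) = x^3 - 24x^2 + 192x - 1378.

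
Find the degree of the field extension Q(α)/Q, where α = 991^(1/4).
[Q(α):Q] = 4

α is a root of x^4 - 991. By Eisenstein's criterion at the prime p = 991 (which divides the constant term 991 but p^2 = 982081 does not, since 991 is squarefree), x^4 - 991 is irreducible over Q. Hence [Q(α):Q] = 4.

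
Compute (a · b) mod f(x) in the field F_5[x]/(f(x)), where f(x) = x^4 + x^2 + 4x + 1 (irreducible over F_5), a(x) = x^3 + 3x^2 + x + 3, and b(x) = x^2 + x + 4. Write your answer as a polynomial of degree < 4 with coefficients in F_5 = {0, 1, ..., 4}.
a · b ≡ 2x^3 + 3x^2 + 3 (mod f(x))

Multiply in F_5[x]: a(x)·b(x) = (x^3 + 3x^2 + x + 3)·(x^2 + x + 4) = x^5 + 4x^4 + 3x^3 + x^2 + 2x + 2. This has degree ≥ 4, so divide by f(x) over F_5: x^5 + 4x^4 + 3x^3 + x^2 + 2x + 2 = (x + 4)·(x^4 + x^2 + 4x + 1) + (2x^3 + 3x^2 + 3). Hence a·b ≡ 2x^3 + 3x^2 + 3 (mod f). (F_5[x]/(f) is a field with 5^4 = 625 elements since f is irreducible of degree 4.)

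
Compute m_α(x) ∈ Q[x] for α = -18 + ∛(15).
m_α(x) = x^3 + 54x^2 + 972x + 5817

Set β = α + 18 = ∛(15), so β^3 = 15. Then (α + 18)^3 - 15 = 0, i.e. α is a root of g(x) = (x + 18)^3 - 15 = x^3 + 54x^2 + 972x + 5817. Since g(x) = h(x + 18) where h(x) = x^3 - 15, and h is irreducible over Q (because 15 is not a perfect cube, so h has no rational root, and a monic cubic with no rational root is irreducible), g is also irreducible (irreducibility is preserved under the substitution x → x + 18). Hence m_α(x) = x^3 + 54x^2 + 972x + 5817.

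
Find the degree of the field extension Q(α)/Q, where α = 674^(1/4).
[Q(α):Q] = 4

α is a root of x^4 - 674. By Eisenstein's criterion at the prime p = 2 (which divides the constant term 674 but p^2 = 4 does not, since 674 is squarefree), x^4 - 674 is irreducible over Q. Hence [Q(α):Q] = 4.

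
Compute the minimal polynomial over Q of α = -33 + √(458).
m_α(x) = x^2 + 66x + 631

From α + 33 = √(458), squaring gives (α + 33)^2 = 458, i.e. α^2 + 66α + 1089 = 458, so α^2 + 66α + 631 = 0. The discriminant of x^2 + 66x + 631 is (66)^2 - 4·(631) = 4356 - 2524 = 1832, and 4·(458) is not a perfect square in Q since 458 is squarefree and ≠ 1. Hence x^2 + 66x + 631 is irreducible over Q and is the minimal polynomial of α.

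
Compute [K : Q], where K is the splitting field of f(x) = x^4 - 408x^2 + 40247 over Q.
[K : Q] = 4

Solving the quadratic in x^2: x^2 = (408 ± √(408^2 - 4·40247))/2 = (408 ± √5476)/2 = (408 ± 74)/2, giving x^2 = 241 or x^2 = 167. So f(x) = (x^2 - 241)(x^2 - 167) and the roots of f are ±√241, ±√167. Hence the splitting field is K = Q(√241, √167). Since 241 and 167 are distinct squarefree integers > 1, their product 40247 is not a perfect square, so √167 ∉ Q(√241). By the tower law [K:Q] = [Q(√241,√167):Q(√241)] · [Q(√241):Q] = 2 · 2 = 4.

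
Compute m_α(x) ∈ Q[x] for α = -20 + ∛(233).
m_α(x) = x^3 + 60x^2 + 1200x + 7767

Set β = α + 20 = ∛(233), so β^3 = 233. Then (α + 20)^3 - 233 = 0, i.e. α is a root of g(x) = (x + 20)^3 - 233 = x^3 + 60x^2 + 1200x + 7767. Since g(x) = h(x + 20) where h(x) = x^3 - 233, and h is irreducible over Q (because 233 is not a perfect cube, so h has no rational root, and a monic cubic with no rational root is irreducible), g is also irreducible (irreducibility is preserved under the substitution x → x + 20). Hence m_α(x) = x^3 + 60x^2 + 1200x + 7767.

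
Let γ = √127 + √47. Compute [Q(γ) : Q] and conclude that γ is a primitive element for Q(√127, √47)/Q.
[Q(γ) : Q] = 4 (equivalently, Q(γ) = Q(√127, √47))

Obviously Q(γ) ⊆ Q(√127, √47), and [Q(√127, √47):Q] = 4 (since 127, 47 are distinct squarefree integers > 1 with 5969 not a perfect square). To show equality we compute the minimal polynomial of γ. From γ = √127 + √47: γ^2 = 127 + 2√(5969) + 47 = 174 + 2√(5969), so γ^2 - 174 = 2√(5969); squaring, (γ^2 - 174)^2 = 4·5969, i.e. γ^4 - 348γ^2 + 30276 - 23876 = 0, i.e. γ^4 - 348γ^2 + 6400 = 0. So γ is a root of x^4 - 348x^2 + 6400. This polynomial is irreducible over Q: it has no rational root (each ±√127 ± √47 is irrational), and any factorization into two quadratics over Q would force √(5969) ∈ Q (pairing opposite roots) or √127, √47 ∈ Q (other pairings), all impossible. Hence [Q(γ):Q] = 4 = [Q(√127, √47):Q], so Q(γ) = Q(√127, √47).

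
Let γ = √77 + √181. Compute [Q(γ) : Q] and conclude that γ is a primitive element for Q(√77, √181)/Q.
[Q(γ) : Q] = 4 (equivalently, Q(γ) = Q(√77, √181))

Obviously Q(γ) ⊆ Q(√77, √181), and [Q(√77, √181):Q] = 4 (since 77, 181 are distinct squarefree integers > 1 with 13937 not a perfect square). To show equality we compute the minimal polynomial of γ. From γ = √77 + √181: γ^2 = 77 + 2√(13937) + 181 = 258 + 2√(13937), so γ^2 - 258 = 2√(13937); squaring, (γ^2 - 258)^2 = 4·13937, i.e. γ^4 - 516γ^2 + 66564 - 55748 = 0, i.e. γ^4 - 516γ^2 + 10816 = 0. So γ is a root of x^4 - 516x^2 + 10816. This polynomial is irreducible over Q: it has no rational root (each ±√77 ± √181 is irrational), and any factorization into two quadratics over Q would force √(13937) ∈ Q (pairing opposite roots) or √77, √181 ∈ Q (other pairings), all impossible. Hence [Q(γ):Q] = 4 = [Q(√77, √181):Q], so Q(γ) = Q(√77, √181).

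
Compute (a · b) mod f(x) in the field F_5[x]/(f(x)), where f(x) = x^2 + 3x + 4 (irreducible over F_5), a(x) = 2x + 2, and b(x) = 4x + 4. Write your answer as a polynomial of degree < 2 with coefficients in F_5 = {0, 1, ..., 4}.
a · b ≡ 2x + 1 (mod f(x))

Multiply in F_5[x]: a(x)·b(x) = (2x + 2)·(4x + 4) = 3x^2 + x + 3. This has degree ≥ 2, so divide by f(x) over F_5: 3x^2 + x + 3 = (3)·(x^2 + 3x + 4) + (2x + 1). Hence a·b ≡ 2x + 1 (mod f). (F_5[x]/(f) is a field with 5^2 = 25 elements since f is irreducible of degree 2.)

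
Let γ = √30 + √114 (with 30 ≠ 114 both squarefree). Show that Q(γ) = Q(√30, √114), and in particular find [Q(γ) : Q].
[Q(γ) : Q] = 4 (equivalently, Q(γ) = Q(√30, √114))

Obviously Q(γ) ⊆ Q(√30, √114), and [Q(√30, √114):Q] = 4 (since 30, 114 are distinct squarefree integers > 1 with 3420 not a perfect square). To show equality we compute the minimal polynomial of γ. From γ = √30 + √114: γ^2 = 30 + 2√(3420) + 114 = 144 + 2√(3420), so γ^2 - 144 = 2√(3420); squaring, (γ^2 - 144)^2 = 4·3420, i.e. γ^4 - 288γ^2 + 20736 - 13680 = 0, i.e. γ^4 - 288γ^2 + 7056 = 0. So γ is a root of x^4 - 288x^2 + 7056. This polynomial is irreducible over Q: it has no rational root (each ±√30 ± √114 is irrational), and any factorization into two quadratics over Q would force √(3420) ∈ Q (pairing opposite roots) or √30, √114 ∈ Q (other pairings), all impossible. Hence [Q(γ):Q] = 4 = [Q(√30, √114):Q], so Q(γ) = Q(√30, √114).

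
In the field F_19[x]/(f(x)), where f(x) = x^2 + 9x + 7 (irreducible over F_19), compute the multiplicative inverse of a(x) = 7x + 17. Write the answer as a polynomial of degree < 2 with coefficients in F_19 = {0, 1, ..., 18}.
a(x)^(-1) ≡ 13x + 4 (mod f(x))

Since f is irreducible over F_19, F_19[x]/(f) is a field and a(x) ≠ 0 has an inverse. Apply the extended Euclidean algorithm to f(x) and a(x) in F_19[x]: f(x) = (11x + 18)·a(x) + (5). The last nonzero remainder is the constant 5 = gcd(f, a) in F_19. Back-substituting through the division chain expresses 5 = s(x)·a(x) + t(x)·f(x) with s(x) ≡ 8x + 1 (mod f), so (8x + 1)·a(x) ≡ 5 (mod f). Multiplying by 5^(-1) ≡ 4 in F_19 gives a(x)^(-1) ≡ 4·(8x + 1) ≡ 13x + 4 (mod f). Check: (7x + 17)·(13x + 4) = 15x^2 + 2x + 11 ≡ 1 (mod x^2 + 9x + 7).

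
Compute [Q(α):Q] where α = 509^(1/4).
[Q(α):Q] = 4

α is a root of x^4 - 509. By Eisenstein's criterion at the prime p = 509 (which divides the constant term 509 but p^2 = 259081 does not, since 509 is squarefree), x^4 - 509 is irreducible over Q. Hence [Q(α):Q] = 4.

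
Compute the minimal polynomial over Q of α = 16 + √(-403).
m_α(x) = x^2 - 32x + 659

From α - 16 = √(-403), squaring gives (α - 16)^2 = -403, i.e. α^2 - 32α + 256 = -403, so α^2 - 32α + 659 = 0. The discriminant of x^2 - 32x + 659 is (-32)^2 - 4·(659) = 1024 - 2636 = -1612, and 4·(-403) is not a perfect square in Q since -403 is squarefree and ≠ 1. Hence x^2 - 32x + 659 is irreducible over Q and is the minimal polynomial of α.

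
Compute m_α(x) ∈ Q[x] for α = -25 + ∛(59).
m_α(x) = x^3 + 75x^2 + 1875x + 15566

Set β = α + 25 = ∛(59), so β^3 = 59. Then (α + 25)^3 - 59 = 0, i.e. α is a root of g(x) = (x + 25)^3 - 59 = x^3 + 75x^2 + 1875x + 15566. Since g(x) = h(x + 25) where h(x) = x^3 - 59, and h is irreducible over Q (because 59 is not a perfect cube, so h has no rational root, and a monic cubic with no rational root is irreducible), g is also irreducible (irreducibility is preserved under the substitution x → x + 25). Hence m_α(x) = x^3 + 75x^2 + 1875x + 15566.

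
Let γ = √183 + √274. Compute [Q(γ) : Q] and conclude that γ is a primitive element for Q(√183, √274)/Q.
[Q(γ) : Q] = 4 (equivalently, Q(γ) = Q(√183, √274))

Obviously Q(γ) ⊆ Q(√183, √274), and [Q(√183, √274):Q] = 4 (since 183, 274 are distinct squarefree integers > 1 with 50142 not a perfect square). To show equality we compute the minimal polynomial of γ. From γ = √183 + √274: γ^2 = 183 + 2√(50142) + 274 = 457 + 2√(50142), so γ^2 - 457 = 2√(50142); squaring, (γ^2 - 457)^2 = 4·50142, i.e. γ^4 - 914γ^2 + 208849 - 200568 = 0, i.e. γ^4 - 914γ^2 + 8281 = 0. So γ is a root of x^4 - 914x^2 + 8281. This polynomial is irreducible over Q: it has no rational root (each ±√183 ± √274 is irrational), and any factorization into two quadratics over Q would force √(50142) ∈ Q (pairing opposite roots) or √183, √274 ∈ Q (other pairings), all impossible. Hence [Q(γ):Q] = 4 = [Q(√183, √274):Q], so Q(γ) = Q(√183, √274).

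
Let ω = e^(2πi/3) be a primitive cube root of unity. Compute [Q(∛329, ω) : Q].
[Q(∛329, ω) : Q] = 6

[Q(∛329):Q] = 3 (min poly x^3 - 329, irreducible since 329 is not a perfect cube). [Q(ω):Q] = 2 (min poly x^2 + x + 1). Since Q(∛329) ⊂ R and ω ∉ R, we have ω ∉ Q(∛329), so x^2 + x + 1 remains irreducible over Q(∛329) and [Q(∛329, ω) : Q(∛329)] = 2. By the tower law, [Q(∛329, ω) : Q] = 3 · 2 = 6. (In fact Q(∛329, ω) is the splitting field of x^3 - 329 over Q.)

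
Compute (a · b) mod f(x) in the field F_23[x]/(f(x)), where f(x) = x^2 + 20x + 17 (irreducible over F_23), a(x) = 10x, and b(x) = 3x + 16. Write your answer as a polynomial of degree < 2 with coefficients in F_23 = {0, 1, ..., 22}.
a · b ≡ 20x + 19 (mod f(x))

Multiply in F_23[x]: a(x)·b(x) = (10x)·(3x + 16) = 7x^2 + 22x. This has degree ≥ 2, so divide by f(x) over F_23: 7x^2 + 22x = (7)·(x^2 + 20x + 17) + (20x + 19). Hence a·b ≡ 20x + 19 (mod f). (F_23[x]/(f) is a field with 23^2 = 529 elements since f is irreducible of degree 2.)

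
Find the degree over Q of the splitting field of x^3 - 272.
[K : Q] = 6

The roots of x^3 - 272 are ∛272, ω∛272, ω^2∛272 where ω = e^(2πi/3) is a primitive cube root of unity, so K = Q(∛272, ω). Now [Q(∛272):Q] = 3 (since 272 is not a perfect cube, x^3 - 272 is irreducible) and [Q(ω):Q] = 2. Both 2 and 3 divide [K:Q], and [K:Q] ≤ 3·2 = 6, so [K:Q] = 6. (Equivalently: Q(∛272) ⊂ R but ω ∉ R, so [K : Q(∛272)] = 2.)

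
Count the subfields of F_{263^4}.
F_{263^4} has 3 subfields

The subfields of F_{p^n} are exactly the fields F_{p^d} for d | n (each is the fixed field of the unique index-d subgroup of Gal(F_{p^n}/F_p) ≅ Z/nZ). The divisors of n = 4 are {1, 2, 4}, giving 3 subfields: F_{263^1}, F_{263^2}, F_{263^4}.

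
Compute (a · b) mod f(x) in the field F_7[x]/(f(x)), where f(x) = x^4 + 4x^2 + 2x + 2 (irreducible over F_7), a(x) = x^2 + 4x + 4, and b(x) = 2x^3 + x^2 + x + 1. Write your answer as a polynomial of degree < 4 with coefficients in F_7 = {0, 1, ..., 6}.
a · b ≡ 5x^3 + 4x^2 (mod f(x))

Multiply in F_7[x]: a(x)·b(x) = (x^2 + 4x + 4)·(2x^3 + x^2 + x + 1) = 2x^5 + 2x^4 + 6x^3 + 2x^2 + x + 4. This has degree ≥ 4, so divide by f(x) over F_7: 2x^5 + 2x^4 + 6x^3 + 2x^2 + x + 4 = (2x + 2)·(x^4 + 4x^2 + 2x + 2) + (5x^3 + 4x^2). Hence a·b ≡ 5x^3 + 4x^2 (mod f). (F_7[x]/(f) is a field with 7^4 = 2401 elements since f is irreducible of degree 4.)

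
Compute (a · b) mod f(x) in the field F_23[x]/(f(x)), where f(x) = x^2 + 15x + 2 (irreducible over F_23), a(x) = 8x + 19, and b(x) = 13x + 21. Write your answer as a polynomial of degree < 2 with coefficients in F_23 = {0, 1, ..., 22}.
a · b ≡ 5x + 7 (mod f(x))

Multiply in F_23[x]: a(x)·b(x) = (8x + 19)·(13x + 21) = 12x^2 + x + 8. This has degree ≥ 2, so divide by f(x) over F_23: 12x^2 + x + 8 = (12)·(x^2 + 15x + 2) + (5x + 7). Hence a·b ≡ 5x + 7 (mod f). (F_23[x]/(f) is a field with 23^2 = 529 elements since f is irreducible of degree 2.)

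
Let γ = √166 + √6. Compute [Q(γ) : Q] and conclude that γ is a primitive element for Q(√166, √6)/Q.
[Q(γ) : Q] = 4 (equivalently, Q(γ) = Q(√166, √6))

Obviously Q(γ) ⊆ Q(√166, √6), and [Q(√166, √6):Q] = 4 (since 166, 6 are distinct squarefree integers > 1 with 996 not a perfect square). To show equality we compute the minimal polynomial of γ. From γ = √166 + √6: γ^2 = 166 + 2√(996) + 6 = 172 + 2√(996), so γ^2 - 172 = 2√(996); squaring, (γ^2 - 172)^2 = 4·996, i.e. γ^4 - 344γ^2 + 29584 - 3984 = 0, i.e. γ^4 - 344γ^2 + 25600 = 0. So γ is a root of x^4 - 344x^2 + 25600. This polynomial is irreducible over Q: it has no rational root (each ±√166 ± √6 is irrational), and any factorization into two quadratics over Q would force √(996) ∈ Q (pairing opposite roots) or √166, √6 ∈ Q (other pairings), all impossible. Hence [Q(γ):Q] = 4 = [Q(√166, √6):Q], so Q(γ) = Q(√166, √6).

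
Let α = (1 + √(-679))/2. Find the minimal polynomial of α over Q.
m_α(x) = x^2 - x + 170

From 2α - 1 = √(-679), squaring gives (2α - 1)^2 = -679, i.e. 4α^2 - 4α + 1 = -679, so α^2 - α + (1 + 679)/4 = 0. Since -679 ≡ 1 (mod 4), (1 + 679)/4 = 170 ∈ Z. The polynomial x^2 - x + 170 has discriminant 1 - 4·(170) = -679, which is not a perfect square in Q (d = -679 is squarefree and ≠ 1), so x^2 - x + 170 is irreducible over Q. It is the minimal polynomial of α.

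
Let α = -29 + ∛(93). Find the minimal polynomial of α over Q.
m_α(x) = x^3 + 87x^2 + 2523x + 24296

Set β = α + 29 = ∛(93), so β^3 = 93. Then (α + 29)^3 - 93 = 0, i.e. α is a root of g(x) = (x + 29)^3 - 93 = x^3 + 87x^2 + 2523x + 24296. Since g(x) = h(x + 29) where h(x) = x^3 - 93, and h is irreducible over Q (because 93 is not a perfect cube, so h has no rational root, and a monic cubic with no rational root is irreducible), g is also irreducible (irreducibility is preserved under the substitution x → x + 29). Hence m_α(x) = x^3 + 87x^2 + 2523x + 24296.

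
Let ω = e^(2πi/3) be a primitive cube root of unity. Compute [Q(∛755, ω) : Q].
[Q(∛755, ω) : Q] = 6

[Q(∛755):Q] = 3 (min poly x^3 - 755, irreducible since 755 is not a perfect cube). [Q(ω):Q] = 2 (min poly x^2 + x + 1). Since Q(∛755) ⊂ R and ω ∉ R, we have ω ∉ Q(∛755), so x^2 + x + 1 remains irreducible over Q(∛755) and [Q(∛755, ω) : Q(∛755)] = 2. By the tower law, [Q(∛755, ω) : Q] = 3 · 2 = 6. (In fact Q(∛755, ω) is the splitting field of x^3 - 755 over Q.)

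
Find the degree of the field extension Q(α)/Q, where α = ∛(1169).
[Q(α):Q] = 3

The minimal polynomial of α is x^3 - 1169, irreducible over Q since 1169 is not a perfect cube (so x^3 - 1169 has no rational root). Hence [Q(α):Q] = deg(m_α) = 3.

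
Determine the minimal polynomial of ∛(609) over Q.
m_α(x) = x^3 - 609

α satisfies α^3 = 609, so x^3 - 609 annihilates α. By the rational root test, a rational root p/q (in lowest terms) of x^3 - 609 would satisfy p^3 = 609 q^3, forcing q = 1 and p^3 = 609; but 609 is not a perfect cube, contradiction. A monic cubic over Q with no rational root is irreducible (any nontrivial factorization would include a linear factor). Hence x^3 - 609 is the minimal polynomial of α, and in particular [Q(α):Q] = 3.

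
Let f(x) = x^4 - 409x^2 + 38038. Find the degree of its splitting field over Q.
[K : Q] = 4

Solving the quadratic in x^2: x^2 = (409 ± √(409^2 - 4·38038))/2 = (409 ± √15129)/2 = (409 ± 123)/2, giving x^2 = 143 or x^2 = 266. So f(x) = (x^2 - 143)(x^2 - 266) and the roots of f are ±√143, ±√266. Hence the splitting field is K = Q(√143, √266). Since 143 and 266 are distinct squarefree integers > 1, their product 38038 is not a perfect square, so √266 ∉ Q(√143). By the tower law [K:Q] = [Q(√143,√266):Q(√143)] · [Q(√143):Q] = 2 · 2 = 4.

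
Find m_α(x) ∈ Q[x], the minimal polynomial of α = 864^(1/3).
m_α(x) = x^3 - 864

α satisfies α^3 = 864, so x^3 - 864 annihilates α. By the rational root test, a rational root p/q (in lowest terms) of x^3 - 864 would satisfy p^3 = 864 q^3, forcing q = 1 and p^3 = 864; but 864 is not a perfect cube, contradiction. A monic cubic over Q with no rational root is irreducible (any nontrivial factorization would include a linear factor). Hence x^3 - 864 is the minimal polynomial of α, and in particular [Q(α):Q] = 3.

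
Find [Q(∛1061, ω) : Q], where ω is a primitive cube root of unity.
[Q(∛1061, ω) : Q] = 6

[Q(∛1061):Q] = 3 (min poly x^3 - 1061, irreducible since 1061 is not a perfect cube). [Q(ω):Q] = 2 (min poly x^2 + x + 1). Since Q(∛1061) ⊂ R and ω ∉ R, we have ω ∉ Q(∛1061), so x^2 + x + 1 remains irreducible over Q(∛1061) and [Q(∛1061, ω) : Q(∛1061)] = 2. By the tower law, [Q(∛1061, ω) : Q] = 3 · 2 = 6. (In fact Q(∛1061, ω) is the splitting field of x^3 - 1061 over Q.)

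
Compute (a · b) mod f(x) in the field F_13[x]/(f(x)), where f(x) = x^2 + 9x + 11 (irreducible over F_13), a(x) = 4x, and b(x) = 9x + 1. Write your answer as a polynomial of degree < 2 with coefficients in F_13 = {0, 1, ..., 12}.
a · b ≡ 5x + 7 (mod f(x))

Multiply in F_13[x]: a(x)·b(x) = (4x)·(9x + 1) = 10x^2 + 4x. This has degree ≥ 2, so divide by f(x) over F_13: 10x^2 + 4x = (10)·(x^2 + 9x + 11) + (5x + 7). Hence a·b ≡ 5x + 7 (mod f). (F_13[x]/(f) is a field with 13^2 = 169 elements since f is irreducible of degree 2.)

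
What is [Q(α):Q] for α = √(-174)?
[Q(α):Q] = 2

[Q(α):Q] equals the degree of the minimal polynomial of α. Here α^2 = -174 and x^2 + 174 is irreducible (d = -174 is squarefree, ≠ 1, hence not a square), so deg(m_α) = 2. Thus [Q(α):Q] = 2.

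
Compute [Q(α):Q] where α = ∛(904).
[Q(α):Q] = 3

The minimal polynomial of α is x^3 - 904, irreducible over Q since 904 is not a perfect cube (so x^3 - 904 has no rational root). Hence [Q(α):Q] = deg(m_α) = 3.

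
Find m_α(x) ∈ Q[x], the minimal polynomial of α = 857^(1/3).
m_α(x) = x^3 - 857

α satisfies α^3 = 857, so x^3 - 857 annihilates α. By the rational root test, a rational root p/q (in lowest terms) of x^3 - 857 would satisfy p^3 = 857 q^3, forcing q = 1 and p^3 = 857; but 857 is not a perfect cube, contradiction. A monic cubic over Q with no rational root is irreducible (any nontrivial factorization would include a linear factor). Hence x^3 - 857 is the minimal polynomial of α, and in particular [Q(α):Q] = 3.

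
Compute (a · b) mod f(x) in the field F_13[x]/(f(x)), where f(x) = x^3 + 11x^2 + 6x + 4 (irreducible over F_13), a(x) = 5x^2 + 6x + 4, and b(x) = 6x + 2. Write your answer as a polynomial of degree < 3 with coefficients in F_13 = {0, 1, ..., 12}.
a · b ≡ 2x^2 + 12x + 5 (mod f(x))

Multiply in F_13[x]: a(x)·b(x) = (5x^2 + 6x + 4)·(6x + 2) = 4x^3 + 7x^2 + 10x + 8. This has degree ≥ 3, so divide by f(x) over F_13: 4x^3 + 7x^2 + 10x + 8 = (4)·(x^3 + 11x^2 + 6x + 4) + (2x^2 + 12x + 5). Hence a·b ≡ 2x^2 + 12x + 5 (mod f). (F_13[x]/(f) is a field with 13^3 = 2197 elements since f is irreducible of degree 3.)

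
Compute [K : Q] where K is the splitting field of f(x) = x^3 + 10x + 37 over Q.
[K : Q] = 6

By the rational root test, any rational root of the monic integer polynomial f(x) = x^3 + 10x + 37 must be an integer dividing the constant term 37, i.e. one of ±{1, 37}. Evaluating: f(1) = 48, f(-1) = 26, f(37) = 51060, f(-37) = -50986; none is 0, so f has no rational root and is therefore irreducible over Q (a cubic with no linear factor over a field is irreducible). For an irreducible cubic, the Galois group is A_3 or S_3 according as the discriminant disc(f) = -4a^3 - 27b^2 = -4·(10)^3 - 27·(37)^2 = -40963 is or is not a square in Q. Here disc(f) = -40963 is not a perfect square in Q, so the Galois group of f over Q is not contained in A_3 and must be all of S_3. The splitting field has degree |S_3| = 6 over Q, so [K : Q] = 6.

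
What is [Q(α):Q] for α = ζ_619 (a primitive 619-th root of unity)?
[Q(α):Q] = 618

The minimal polynomial of ζ_619 over Q is the 619-th cyclotomic polynomial Φ_619(x), which is irreducible over Q and has degree φ(619) = 618. Hence [Q(α):Q] = φ(619) = 618.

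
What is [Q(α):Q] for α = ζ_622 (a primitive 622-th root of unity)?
[Q(α):Q] = 310

The minimal polynomial of ζ_622 over Q is the 622-th cyclotomic polynomial Φ_622(x), which is irreducible over Q and has degree φ(622) = 310. Hence [Q(α):Q] = φ(622) = 310.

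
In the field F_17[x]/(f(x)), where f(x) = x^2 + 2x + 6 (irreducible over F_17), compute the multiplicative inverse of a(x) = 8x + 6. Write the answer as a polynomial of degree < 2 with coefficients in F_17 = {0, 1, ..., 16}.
a(x)^(-1) ≡ 9x + 7 (mod f(x))

Since f is irreducible over F_17, F_17[x]/(f) is a field and a(x) ≠ 0 has an inverse. Apply the extended Euclidean algorithm to f(x) and a(x) in F_17[x]: f(x) = (15x + 6)·a(x) + (4). The last nonzero remainder is the constant 4 = gcd(f, a) in F_17. Back-substituting through the division chain expresses 4 = s(x)·a(x) + t(x)·f(x) with s(x) ≡ 2x + 11 (mod f), so (2x + 11)·a(x) ≡ 4 (mod f). Multiplying by 4^(-1) ≡ 13 in F_17 gives a(x)^(-1) ≡ 13·(2x + 11) ≡ 9x + 7 (mod f). Check: (8x + 6)·(9x + 7) = 4x^2 + 8x + 8 ≡ 1 (mod x^2 + 2x + 6).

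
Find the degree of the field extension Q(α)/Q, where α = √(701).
[Q(α):Q] = 2

[Q(α):Q] equals the degree of the minimal polynomial of α. Here α^2 = 701 and x^2 - 701 is irreducible (d = 701 is squarefree, ≠ 1, hence not a square), so deg(m_α) = 2. Thus [Q(α):Q] = 2.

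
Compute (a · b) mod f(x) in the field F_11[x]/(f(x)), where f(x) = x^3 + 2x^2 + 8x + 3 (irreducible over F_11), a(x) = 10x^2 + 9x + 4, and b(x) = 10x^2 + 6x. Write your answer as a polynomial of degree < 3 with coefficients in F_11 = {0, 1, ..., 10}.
a · b ≡ 10x^2 + 3x + 7 (mod f(x))

Multiply in F_11[x]: a(x)·b(x) = (10x^2 + 9x + 4)·(10x^2 + 6x) = x^4 + 7x^3 + 6x^2 + 2x. This has degree ≥ 3, so divide by f(x) over F_11: x^4 + 7x^3 + 6x^2 + 2x = (x + 5)·(x^3 + 2x^2 + 8x + 3) + (10x^2 + 3x + 7). Hence a·b ≡ 10x^2 + 3x + 7 (mod f). (F_11[x]/(f) is a field with 11^3 = 1331 elements since f is irreducible of degree 3.)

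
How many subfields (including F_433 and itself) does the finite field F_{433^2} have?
F_{433^2} has 2 subfields

The subfields of F_{p^n} are exactly the fields F_{p^d} for d | n (each is the fixed field of the unique index-d subgroup of Gal(F_{p^n}/F_p) ≅ Z/nZ). The divisors of n = 2 are {1, 2}, giving 2 subfields: F_{433^1}, F_{433^2}.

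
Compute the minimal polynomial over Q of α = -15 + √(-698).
m_α(x) = x^2 + 30x + 923

From α + 15 = √(-698), squaring gives (α + 15)^2 = -698, i.e. α^2 + 30α + 225 = -698, so α^2 + 30α + 923 = 0. The discriminant of x^2 + 30x + 923 is (30)^2 - 4·(923) = 900 - 3692 = -2792, and 4·(-698) is not a perfect square in Q since -698 is squarefree and ≠ 1. Hence x^2 + 30x + 923 is irreducible over Q and is the minimal polynomial of α.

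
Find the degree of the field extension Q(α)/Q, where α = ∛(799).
[Q(α):Q] = 3

The minimal polynomial of α is x^3 - 799, irreducible over Q since 799 is not a perfect cube (so x^3 - 799 has no rational root). Hence [Q(α):Q] = deg(m_α) = 3.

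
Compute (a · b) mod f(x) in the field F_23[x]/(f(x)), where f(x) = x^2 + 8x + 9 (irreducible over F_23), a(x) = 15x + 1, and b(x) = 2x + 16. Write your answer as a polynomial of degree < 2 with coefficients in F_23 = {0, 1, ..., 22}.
a · b ≡ 2x + 22 (mod f(x))

Multiply in F_23[x]: a(x)·b(x) = (15x + 1)·(2x + 16) = 7x^2 + 12x + 16. This has degree ≥ 2, so divide by f(x) over F_23: 7x^2 + 12x + 16 = (7)·(x^2 + 8x + 9) + (2x + 22). Hence a·b ≡ 2x + 22 (mod f). (F_23[x]/(f) is a field with 23^2 = 529 elements since f is irreducible of degree 2.)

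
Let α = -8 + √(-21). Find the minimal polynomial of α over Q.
m_α(x) = x^2 + 16x + 85

From α + 8 = √(-21), squaring gives (α + 8)^2 = -21, i.e. α^2 + 16α + 64 = -21, so α^2 + 16α + 85 = 0. The discriminant of x^2 + 16x + 85 is (16)^2 - 4·(85) = 256 - 340 = -84, and 4·(-21) is not a perfect square in Q since -21 is squarefree and ≠ 1. Hence x^2 + 16x + 85 is irreducible over Q and is the minimal polynomial of α.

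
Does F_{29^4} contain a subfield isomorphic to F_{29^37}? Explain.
No: F_{29^37} is not a subfield of F_{29^4}

F_{p^m} embeds in F_{p^n} iff m | n. Here 37 ∤ 4 (since 4 = 0·37 + 4 with remainder 4 ≠ 0), so F_{29^37} is not a subfield of F_{29^4}. Equivalently: if it were, the tower law would give 37 = [F_{29^37}:F_29] dividing [F_{29^4}:F_29] = 4, contradiction.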